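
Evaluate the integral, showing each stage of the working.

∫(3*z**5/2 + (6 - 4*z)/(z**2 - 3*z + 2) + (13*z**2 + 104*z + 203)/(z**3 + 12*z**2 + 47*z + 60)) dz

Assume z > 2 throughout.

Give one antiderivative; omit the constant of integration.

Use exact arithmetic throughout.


Step 1. Rewrite: now ∫(3*z**5/2) dz + ∫((6 - 4*z)/(z**2 - 3*z + 2)) dz + ∫((13*z**2 + 104*z + 203)/(z**3 + 12*z**2 + 47*z + 60)) dz.
Step 2. Decompose ∫((6 - 4*z)/(z**2 - 3*z + 2)) dz by partial fractions, (6 - 4*z)/(z**2 - 3*z + 2) = -2/(z - 1) - 2/(z - 2): now ∫(3*z**5/2) dz + ∫((13*z**2 + 104*z + 203)/(z**3 + 12*z**2 + 47*z + 60)) dz + ∫(-2/(z - 2)) dz + ∫(-2/(z - 1)) dz.
Step 3. Evaluate the standard form [assuming z > 2]: now -2*log(z - 2) + ∫(3*z**5/2) dz + ∫((13*z**2 + 104*z + 203)/(z**3 + 12*z**2 + 47*z + 60)) dz + ∫(-2/(z - 1)) dz.
Step 4. Evaluate the standard form [assuming z > 1]: now -2*log(z - 2) - 2*log(z - 1) + ∫(3*z**5/2) dz + ∫((13*z**2 + 104*z + 203)/(z**3 + 12*z**2 + 47*z + 60)) dz.
Step 5. Decompose ∫((13*z**2 + 104*z + 203)/(z**3 + 12*z**2 + 47*z + 60)) dz by partial fractions, (13*z**2 + 104*z + 203)/(z**3 + 12*z**2 + 47*z + 60) = 4/(z + 5) + 5/(z + 4) + 4/(z + 3): now -2*log(z - 2) - 2*log(z - 1) + ∫(3*z**5/2) dz + ∫(4/(z + 3)) dz + ∫(5/(z + 4)) dz + ∫(4/(z + 5)) dz.
Step 6. Evaluate the standard form [assuming z > -4]: now -2*log(z - 2) - 2*log(z - 1) + 5*log(z + 4) + ∫(3*z**5/2) dz + ∫(4/(z + 3)) dz + ∫(4/(z + 5)) dz.
Step 7. Evaluate the standard form [assuming z > -3]: now -2*log(z - 2) - 2*log(z - 1) + 4*log(z + 3) + 5*log(z + 4) + ∫(3*z**5/2) dz + ∫(4/(z + 5)) dz.
Step 8. Evaluate the standard form [assuming z > -5]: now -2*log(z - 2) - 2*log(z - 1) + 4*log(z + 3) + 5*log(z + 4) + 4*log(z + 5) + ∫(3*z**5/2) dz.
Step 9. Evaluate the standard form: now z**6/4 - 2*log(z - 2) - 2*log(z - 1) + 4*log(z + 3) + 5*log(z + 4) + 4*log(z + 5).
Answer: z**6/4 - 2*log(z - 2) - 2*log(z - 1) + 4*log(z + 3) + 5*log(z + 4) + 4*log(z + 5).


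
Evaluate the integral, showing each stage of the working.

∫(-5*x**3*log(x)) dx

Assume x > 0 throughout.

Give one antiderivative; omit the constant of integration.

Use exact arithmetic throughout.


Step 1. Integrate ∫(-5*x**3*log(x)) dx by parts with u = log(x), dv = (-5*x**3) dx, so v = -5*x**4/4 [assuming x > 0]: now -5*x**4*log(x)/4 + ∫(5*x**3/4) dx.
Step 2. Evaluate the standard form: now -5*x**4*log(x)/4 + 5*x**4/16.
Answer: -5*x**4*log(x)/4 + 5*x**4/16.


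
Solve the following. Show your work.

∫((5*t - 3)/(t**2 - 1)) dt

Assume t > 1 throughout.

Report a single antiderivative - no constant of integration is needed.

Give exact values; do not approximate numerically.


Step 1. Decompose ∫((5*t - 3)/(t**2 - 1)) dt by partial fractions, (5*t - 3)/(t**2 - 1) = 4/(t + 1) + 1/(t - 1): now ∫(1/(t - 1)) dt + ∫(4/(t + 1)) dt.
Step 2. Evaluate the standard form [assuming t > -1]: now 4*log(t + 1) + ∫(1/(t - 1)) dt.
Step 3. Evaluate the standard form [assuming t > 1]: now log(t - 1) + 4*log(t + 1).
Answer: log(t - 1) + 4*log(t + 1).


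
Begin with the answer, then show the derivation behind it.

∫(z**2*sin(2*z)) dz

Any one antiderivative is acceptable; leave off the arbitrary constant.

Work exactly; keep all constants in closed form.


The answer is -z**2*cos(2*z)/2 + z*sin(2*z)/2 + cos(2*z)/4.
Step 1. Integrate ∫(z**2*sin(2*z)) dz by parts with u = z**2, dv = (sin(2*z)) dz, so v = -cos(2*z)/2: now -z**2*cos(2*z)/2 + ∫(z*cos(2*z)) dz.
Step 2. Integrate ∫(z*cos(2*z)) dz by parts with u = z, dv = (cos(2*z)) dz, so v = sin(2*z)/2: now -z**2*cos(2*z)/2 + z*sin(2*z)/2 + ∫(-sin(2*z)/2) dz.
Step 3. Evaluate the standard form: now -z**2*cos(2*z)/2 + z*sin(2*z)/2 + cos(2*z)/4.
Answer: -z**2*cos(2*z)/2 + z*sin(2*z)/2 + cos(2*z)/4.


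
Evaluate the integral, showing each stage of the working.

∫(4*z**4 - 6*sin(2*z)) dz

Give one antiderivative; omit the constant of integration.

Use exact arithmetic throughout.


Step 1. Rewrite: now ∫(4*z**4) dz + ∫(-6*sin(2*z)) dz.
Step 2. Evaluate the standard form: now 3*cos(2*z) + ∫(4*z**4) dz.
Step 3. Evaluate the standard form: now 4*z**5/5 + 3*cos(2*z).
Answer: 4*z**5/5 + 3*cos(2*z).


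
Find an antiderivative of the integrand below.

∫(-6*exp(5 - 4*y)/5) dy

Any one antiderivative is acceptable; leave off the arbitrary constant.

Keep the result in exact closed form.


Answer: 3*exp(5 - 4*y)/10.


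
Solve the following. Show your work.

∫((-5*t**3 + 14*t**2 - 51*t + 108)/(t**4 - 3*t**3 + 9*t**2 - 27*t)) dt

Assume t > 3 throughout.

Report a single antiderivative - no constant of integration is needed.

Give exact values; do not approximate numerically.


Step 1. Decompose ∫((-5*t**3 + 14*t**2 - 51*t + 108)/(t**4 - 3*t**3 + 9*t**2 - 27*t)) dt by partial fractions, (-5*t**3 + 14*t**2 - 51*t + 108)/(t**4 - 3*t**3 + 9*t**2 - 27*t) = 2/(t**2 + 9) - 1/(t - 3) - 4/t: now ∫(-4/t) dt + ∫(-1/(t - 3)) dt + ∫(2/(t**2 + 9)) dt.
Step 2. Evaluate the standard form [assuming t > 3]: now -log(t - 3) + ∫(-4/t) dt + ∫(2/(t**2 + 9)) dt.
Step 3. Evaluate the standard form [assuming t > 0]: now -4*log(t) - log(t - 3) + ∫(2/(t**2 + 9)) dt.
Step 4. Evaluate the standard form: now -4*log(t) - log(t - 3) + 2*atan(t/3)/3.
Answer: -4*log(t) - log(t - 3) + 2*atan(t/3)/3.


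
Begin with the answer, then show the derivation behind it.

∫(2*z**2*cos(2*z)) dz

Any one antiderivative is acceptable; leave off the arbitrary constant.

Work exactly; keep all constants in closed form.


The answer is z**2*sin(2*z) + z*cos(2*z) - sin(2*z)/2.
Step 1. Integrate ∫(2*z**2*cos(2*z)) dz by parts with u = z**2, dv = (2*cos(2*z)) dz, so v = sin(2*z): now z**2*sin(2*z) + ∫(-2*z*sin(2*z)) dz.
Step 2. Integrate ∫(-2*z*sin(2*z)) dz by parts with u = z, dv = (-2*sin(2*z)) dz, so v = cos(2*z): now z**2*sin(2*z) + z*cos(2*z) + ∫(-cos(2*z)) dz.
Step 3. Evaluate the standard form: now z**2*sin(2*z) + z*cos(2*z) - sin(2*z)/2.
Answer: z**2*sin(2*z) + z*cos(2*z) - sin(2*z)/2.


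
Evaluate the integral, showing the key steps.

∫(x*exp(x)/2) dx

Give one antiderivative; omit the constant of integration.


Step 1. Integrate ∫(x*exp(x)/2) dx by parts with u = x, dv = (exp(x)/2) dx, so v = exp(x)/2: now x*exp(x)/2 + ∫(-exp(x)/2) dx.
Step 2. Evaluate the standard form: now x*exp(x)/2 - exp(x)/2.
Answer: x*exp(x)/2 - exp(x)/2.


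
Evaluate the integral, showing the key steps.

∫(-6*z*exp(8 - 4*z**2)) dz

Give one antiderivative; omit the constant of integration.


Step 1. Substitute u = z**2 - 2, turning ∫(-6*z*exp(8 - 4*z**2)) dz into ∫(-3*exp(-4*u)) du: now ∫(-3*exp(-4*u)) du.
Step 2. Evaluate the standard form: now 3*exp(-4*u)/4.
Step 3. Substitute back u = z**2 - 2: now 3*exp(8 - 4*z**2)/4.
Answer: 3*exp(8 - 4*z**2)/4.


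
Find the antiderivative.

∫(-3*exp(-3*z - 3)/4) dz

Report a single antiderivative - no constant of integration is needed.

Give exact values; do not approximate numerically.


Answer: exp(-3*z - 3)/4.


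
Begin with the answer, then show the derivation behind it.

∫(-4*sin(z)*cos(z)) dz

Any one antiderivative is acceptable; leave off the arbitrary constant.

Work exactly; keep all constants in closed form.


The answer is -2*sin(z)**2.
Step 1. Substitute u = sin(z), turning ∫(-4*sin(z)*cos(z)) dz into ∫(-4*u) du: now ∫(-4*u) du.
Step 2. Evaluate the standard form: now -2*u**2.
Step 3. Substitute back u = sin(z): now -2*sin(z)**2.
Answer: -2*sin(z)**2.


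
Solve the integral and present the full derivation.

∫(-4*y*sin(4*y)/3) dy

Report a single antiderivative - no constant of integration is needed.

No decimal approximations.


Step 1. Integrate ∫(-4*y*sin(4*y)/3) dy by parts with u = y, dv = (-4*sin(4*y)/3) dy, so v = cos(4*y)/3: now y*cos(4*y)/3 + ∫(-cos(4*y)/3) dy.
Step 2. Evaluate the standard form: now y*cos(4*y)/3 - sin(4*y)/12.
Answer: y*cos(4*y)/3 - sin(4*y)/12.


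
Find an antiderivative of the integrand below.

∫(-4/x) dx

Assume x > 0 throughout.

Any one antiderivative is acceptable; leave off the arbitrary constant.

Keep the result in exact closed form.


Answer: -4*log(x).


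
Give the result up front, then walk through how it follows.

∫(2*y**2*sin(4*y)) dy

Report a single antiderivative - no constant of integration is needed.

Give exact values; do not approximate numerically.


The answer is -y**2*cos(4*y)/2 + y*sin(4*y)/4 + cos(4*y)/16.
Step 1. Integrate ∫(2*y**2*sin(4*y)) dy by parts with u = y**2, dv = (2*sin(4*y)) dy, so v = -cos(4*y)/2: now -y**2*cos(4*y)/2 + ∫(y*cos(4*y)) dy.
Step 2. Integrate ∫(y*cos(4*y)) dy by parts with u = y, dv = (cos(4*y)) dy, so v = sin(4*y)/4: now -y**2*cos(4*y)/2 + y*sin(4*y)/4 + ∫(-sin(4*y)/4) dy.
Step 3. Evaluate the standard form: now -y**2*cos(4*y)/2 + y*sin(4*y)/4 + cos(4*y)/16.
Answer: -y**2*cos(4*y)/2 + y*sin(4*y)/4 + cos(4*y)/16.


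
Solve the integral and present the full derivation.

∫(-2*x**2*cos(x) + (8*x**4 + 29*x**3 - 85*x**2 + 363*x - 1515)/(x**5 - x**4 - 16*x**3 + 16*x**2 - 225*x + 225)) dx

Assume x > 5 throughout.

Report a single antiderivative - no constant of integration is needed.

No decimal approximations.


Step 1. Rewrite: now ∫(-2*x**2*cos(x)) dx + ∫((8*x**4 + 29*x**3 - 85*x**2 + 363*x - 1515)/(x**5 - x**4 - 16*x**3 + 16*x**2 - 225*x + 225)) dx.
Step 2. Decompose ∫((8*x**4 + 29*x**3 - 85*x**2 + 363*x - 1515)/(x**5 - x**4 - 16*x**3 + 16*x**2 - 225*x + 225)) dx by partial fractions, (8*x**4 + 29*x**3 - 85*x**2 + 363*x - 1515)/(x**5 - x**4 - 16*x**3 + 16*x**2 - 225*x + 225) = -3/(x**2 + 9) - 2/(x + 5) + 5/(x - 1) + 5/(x - 5): now ∫(-2*x**2*cos(x)) dx + ∫(5/(x - 5)) dx + ∫(5/(x - 1)) dx + ∫(-2/(x + 5)) dx + ∫(-3/(x**2 + 9)) dx.
Step 3. Evaluate the standard form [assuming x > 5]: now 5*log(x - 5) + ∫(-2*x**2*cos(x)) dx + ∫(5/(x - 1)) dx + ∫(-2/(x + 5)) dx + ∫(-3/(x**2 + 9)) dx.
Step 4. Evaluate the standard form [assuming x > 1]: now 5*log(x - 5) + 5*log(x - 1) + ∫(-2*x**2*cos(x)) dx + ∫(-2/(x + 5)) dx + ∫(-3/(x**2 + 9)) dx.
Step 5. Evaluate the standard form [assuming x > -5]: now 5*log(x - 5) + 5*log(x - 1) - 2*log(x + 5) + ∫(-2*x**2*cos(x)) dx + ∫(-3/(x**2 + 9)) dx.
Step 6. Evaluate the standard form: now 5*log(x - 5) + 5*log(x - 1) - 2*log(x + 5) - atan(x/3) + ∫(-2*x**2*cos(x)) dx.
Step 7. Integrate ∫(-2*x**2*cos(x)) dx by parts with u = x**2, dv = (-2*cos(x)) dx, so v = -2*sin(x): now -2*x**2*sin(x) + 5*log(x - 5) + 5*log(x - 1) - 2*log(x + 5) - atan(x/3) + ∫(4*x*sin(x)) dx.
Step 8. Integrate ∫(4*x*sin(x)) dx by parts with u = x, dv = (4*sin(x)) dx, so v = -4*cos(x): now -2*x**2*sin(x) - 4*x*cos(x) + 5*log(x - 5) + 5*log(x - 1) - 2*log(x + 5) - atan(x/3) + ∫(4*cos(x)) dx.
Step 9. Evaluate the standard form: now -2*x**2*sin(x) - 4*x*cos(x) + 5*log(x - 5) + 5*log(x - 1) - 2*log(x + 5) + 4*sin(x) - atan(x/3).
Answer: -2*x**2*sin(x) - 4*x*cos(x) + 5*log(x - 5) + 5*log(x - 1) - 2*log(x + 5) + 4*sin(x) - atan(x/3).


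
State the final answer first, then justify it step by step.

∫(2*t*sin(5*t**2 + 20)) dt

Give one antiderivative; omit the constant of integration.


The answer is -cos(5*t**2 + 20)/5.
Step 1. Substitute u = t**2 + 4, turning ∫(2*t*sin(5*t**2 + 20)) dt into ∫(sin(5*u)) du: now ∫(sin(5*u)) du.
Step 2. Evaluate the standard form: now -cos(5*u)/5.
Step 3. Substitute back u = t**2 + 4: now -cos(5*t**2 + 20)/5.
Answer: -cos(5*t**2 + 20)/5.


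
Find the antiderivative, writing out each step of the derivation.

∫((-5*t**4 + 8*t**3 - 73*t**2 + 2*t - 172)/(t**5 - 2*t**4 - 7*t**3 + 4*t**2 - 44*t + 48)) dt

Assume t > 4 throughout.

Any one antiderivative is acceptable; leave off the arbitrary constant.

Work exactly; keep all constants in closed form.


Step 1. Decompose ∫((-5*t**4 + 8*t**3 - 73*t**2 + 2*t - 172)/(t**5 - 2*t**4 - 7*t**3 + 4*t**2 - 44*t + 48)) dt by partial fractions, (-5*t**4 + 8*t**3 - 73*t**2 + 2*t - 172)/(t**5 - 2*t**4 - 7*t**3 + 4*t**2 - 44*t + 48) = 2/(t**2 + 4) - 4/(t + 3) + 4/(t - 1) - 5/(t - 4): now ∫(-5/(t - 4)) dt + ∫(4/(t - 1)) dt + ∫(-4/(t + 3)) dt + ∫(2/(t**2 + 4)) dt.
Step 2. Evaluate the standard form [assuming t > 1]: now 4*log(t - 1) + ∫(-5/(t - 4)) dt + ∫(-4/(t + 3)) dt + ∫(2/(t**2 + 4)) dt.
Step 3. Evaluate the standard form [assuming t > -3]: now 4*log(t - 1) - 4*log(t + 3) + ∫(-5/(t - 4)) dt + ∫(2/(t**2 + 4)) dt.
Step 4. Evaluate the standard form [assuming t > 4]: now -5*log(t - 4) + 4*log(t - 1) - 4*log(t + 3) + ∫(2/(t**2 + 4)) dt.
Step 5. Evaluate the standard form: now -5*log(t - 4) + 4*log(t - 1) - 4*log(t + 3) + atan(t/2).
Answer: -5*log(t - 4) + 4*log(t - 1) - 4*log(t + 3) + atan(t/2).


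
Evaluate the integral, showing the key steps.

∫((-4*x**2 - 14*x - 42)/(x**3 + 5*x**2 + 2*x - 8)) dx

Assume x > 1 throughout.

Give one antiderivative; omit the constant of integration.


Step 1. Decompose ∫((-4*x**2 - 14*x - 42)/(x**3 + 5*x**2 + 2*x - 8)) dx by partial fractions, (-4*x**2 - 14*x - 42)/(x**3 + 5*x**2 + 2*x - 8) = -5/(x + 4) + 5/(x + 2) - 4/(x - 1): now ∫(-4/(x - 1)) dx + ∫(5/(x + 2)) dx + ∫(-5/(x + 4)) dx.
Step 2. Evaluate the standard form [assuming x > 1]: now -4*log(x - 1) + ∫(5/(x + 2)) dx + ∫(-5/(x + 4)) dx.
Step 3. Evaluate the standard form [assuming x > -4]: now -4*log(x - 1) - 5*log(x + 4) + ∫(5/(x + 2)) dx.
Step 4. Evaluate the standard form [assuming x > -2]: now -4*log(x - 1) + 5*log(x + 2) - 5*log(x + 4).
Answer: -4*log(x - 1) + 5*log(x + 2) - 5*log(x + 4).


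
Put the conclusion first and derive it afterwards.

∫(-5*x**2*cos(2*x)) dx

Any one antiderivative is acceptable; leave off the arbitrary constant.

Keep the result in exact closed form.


The answer is -5*x**2*sin(2*x)/2 - 5*x*cos(2*x)/2 + 5*sin(2*x)/4.
Step 1. Integrate ∫(-5*x**2*cos(2*x)) dx by parts with u = x**2, dv = (-5*cos(2*x)) dx, so v = -5*sin(2*x)/2: now -5*x**2*sin(2*x)/2 + ∫(5*x*sin(2*x)) dx.
Step 2. Integrate ∫(5*x*sin(2*x)) dx by parts with u = x, dv = (5*sin(2*x)) dx, so v = -5*cos(2*x)/2: now -5*x**2*sin(2*x)/2 - 5*x*cos(2*x)/2 + ∫(5*cos(2*x)/2) dx.
Step 3. Evaluate the standard form: now -5*x**2*sin(2*x)/2 - 5*x*cos(2*x)/2 + 5*sin(2*x)/4.
Answer: -5*x**2*sin(2*x)/2 - 5*x*cos(2*x)/2 + 5*sin(2*x)/4.


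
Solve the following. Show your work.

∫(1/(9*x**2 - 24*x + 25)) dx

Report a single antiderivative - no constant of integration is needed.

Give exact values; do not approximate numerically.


Step 1. Substitute u = 4 - 3*x, turning ∫(1/(9*x**2 - 24*x + 25)) dx into ∫(-1/(3*(u**2 + 9))) du: now ∫(-1/(3*(u**2 + 9))) du.
Step 2. Evaluate the standard form: now -atan(u/3)/9.
Step 3. Substitute back u = 4 - 3*x: now atan(x - 4/3)/9.
Answer: atan(x - 4/3)/9.


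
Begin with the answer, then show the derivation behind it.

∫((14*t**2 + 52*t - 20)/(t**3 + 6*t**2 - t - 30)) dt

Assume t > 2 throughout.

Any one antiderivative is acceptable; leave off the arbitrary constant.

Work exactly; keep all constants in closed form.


The answer is 4*log(t - 2) + 5*log(t + 3) + 5*log(t + 5).
Step 1. Decompose ∫((14*t**2 + 52*t - 20)/(t**3 + 6*t**2 - t - 30)) dt by partial fractions, (14*t**2 + 52*t - 20)/(t**3 + 6*t**2 - t - 30) = 5/(t + 5) + 5/(t + 3) + 4/(t - 2): now ∫(4/(t - 2)) dt + ∫(5/(t + 3)) dt + ∫(5/(t + 5)) dt.
Step 2. Evaluate the standard form [assuming t > -3]: now 5*log(t + 3) + ∫(4/(t - 2)) dt + ∫(5/(t + 5)) dt.
Step 3. Evaluate the standard form [assuming t > -5]: now 5*log(t + 3) + 5*log(t + 5) + ∫(4/(t - 2)) dt.
Step 4. Evaluate the standard form [assuming t > 2]: now 4*log(t - 2) + 5*log(t + 3) + 5*log(t + 5).
Answer: 4*log(t - 2) + 5*log(t + 3) + 5*log(t + 5).


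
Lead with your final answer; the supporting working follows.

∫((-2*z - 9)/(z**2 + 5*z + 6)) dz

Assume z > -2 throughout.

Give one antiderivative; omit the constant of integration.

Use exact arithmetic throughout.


The answer is -5*log(z + 2) + 3*log(z + 3).
Step 1. Decompose ∫((-2*z - 9)/(z**2 + 5*z + 6)) dz by partial fractions, (-2*z - 9)/(z**2 + 5*z + 6) = 3/(z + 3) - 5/(z + 2): now ∫(-5/(z + 2)) dz + ∫(3/(z + 3)) dz.
Step 2. Evaluate the standard form [assuming z > -3]: now 3*log(z + 3) + ∫(-5/(z + 2)) dz.
Step 3. Evaluate the standard form [assuming z > -2]: now -5*log(z + 2) + 3*log(z + 3).
Answer: -5*log(z + 2) + 3*log(z + 3).


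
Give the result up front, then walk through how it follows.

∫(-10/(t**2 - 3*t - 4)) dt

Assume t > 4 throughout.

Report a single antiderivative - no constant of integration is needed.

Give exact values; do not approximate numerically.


The answer is -2*log(t - 4) + 2*log(t + 1).
Step 1. Decompose ∫(-10/(t**2 - 3*t - 4)) dt by partial fractions, -10/(t**2 - 3*t - 4) = 2/(t + 1) - 2/(t - 4): now ∫(-2/(t - 4)) dt + ∫(2/(t + 1)) dt.
Step 2. Evaluate the standard form [assuming t > 4]: now -2*log(t - 4) + ∫(2/(t + 1)) dt.
Step 3. Evaluate the standard form [assuming t > -1]: now -2*log(t - 4) + 2*log(t + 1).
Answer: -2*log(t - 4) + 2*log(t + 1).


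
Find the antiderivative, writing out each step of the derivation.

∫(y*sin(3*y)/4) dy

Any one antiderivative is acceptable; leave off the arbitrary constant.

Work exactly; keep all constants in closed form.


Step 1. Integrate ∫(y*sin(3*y)/4) dy by parts with u = y, dv = (sin(3*y)/4) dy, so v = -cos(3*y)/12: now -y*cos(3*y)/12 + ∫(cos(3*y)/12) dy.
Step 2. Evaluate the standard form: now -y*cos(3*y)/12 + sin(3*y)/36.
Answer: -y*cos(3*y)/12 + sin(3*y)/36.


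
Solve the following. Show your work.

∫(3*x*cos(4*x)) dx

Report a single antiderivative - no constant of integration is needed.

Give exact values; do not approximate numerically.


Step 1. Integrate ∫(3*x*cos(4*x)) dx by parts with u = x, dv = (3*cos(4*x)) dx, so v = 3*sin(4*x)/4: now 3*x*sin(4*x)/4 + ∫(-3*sin(4*x)/4) dx.
Step 2. Evaluate the standard form: now 3*x*sin(4*x)/4 + 3*cos(4*x)/16.
Answer: 3*x*sin(4*x)/4 + 3*cos(4*x)/16.


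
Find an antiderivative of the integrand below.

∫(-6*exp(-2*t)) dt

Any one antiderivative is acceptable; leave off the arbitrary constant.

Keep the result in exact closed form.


Answer: 3*exp(-2*t).


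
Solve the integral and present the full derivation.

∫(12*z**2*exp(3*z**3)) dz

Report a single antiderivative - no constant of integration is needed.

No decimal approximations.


Step 1. Substitute u = z**3, turning ∫(12*z**2*exp(3*z**3)) dz into ∫(4*exp(3*u)) du: now ∫(4*exp(3*u)) du.
Step 2. Evaluate the standard form: now 4*exp(3*u)/3.
Step 3. Substitute back u = z**3: now 4*exp(3*z**3)/3.
Answer: 4*exp(3*z**3)/3.


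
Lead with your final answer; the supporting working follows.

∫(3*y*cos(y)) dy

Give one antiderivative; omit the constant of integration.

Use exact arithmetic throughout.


The answer is 3*y*sin(y) + 3*cos(y).
Step 1. Integrate ∫(3*y*cos(y)) dy by parts with u = y, dv = (3*cos(y)) dy, so v = 3*sin(y): now 3*y*sin(y) + ∫(-3*sin(y)) dy.
Step 2. Evaluate the standard form: now 3*y*sin(y) + 3*cos(y).
Answer: 3*y*sin(y) + 3*cos(y).


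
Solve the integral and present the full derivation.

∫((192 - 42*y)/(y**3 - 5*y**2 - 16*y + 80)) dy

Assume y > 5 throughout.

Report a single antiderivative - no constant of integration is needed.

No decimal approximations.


Step 1. Decompose ∫((192 - 42*y)/(y**3 - 5*y**2 - 16*y + 80)) dy by partial fractions, (192 - 42*y)/(y**3 - 5*y**2 - 16*y + 80) = 5/(y + 4) - 3/(y - 4) - 2/(y - 5): now ∫(-2/(y - 5)) dy + ∫(-3/(y - 4)) dy + ∫(5/(y + 4)) dy.
Step 2. Evaluate the standard form [assuming y > 4]: now -3*log(y - 4) + ∫(-2/(y - 5)) dy + ∫(5/(y + 4)) dy.
Step 3. Evaluate the standard form [assuming y > -4]: now -3*log(y - 4) + 5*log(y + 4) + ∫(-2/(y - 5)) dy.
Step 4. Evaluate the standard form [assuming y > 5]: now -2*log(y - 5) - 3*log(y - 4) + 5*log(y + 4).
Answer: -2*log(y - 5) - 3*log(y - 4) + 5*log(y + 4).


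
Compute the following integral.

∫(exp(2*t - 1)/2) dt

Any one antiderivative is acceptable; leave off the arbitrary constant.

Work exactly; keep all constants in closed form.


Answer: exp(2*t - 1)/4.


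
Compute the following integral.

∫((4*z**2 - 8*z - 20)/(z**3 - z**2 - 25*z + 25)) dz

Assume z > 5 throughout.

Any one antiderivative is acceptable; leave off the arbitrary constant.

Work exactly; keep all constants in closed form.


Answer: log(z - 5) + log(z - 1) + 2*log(z + 5).


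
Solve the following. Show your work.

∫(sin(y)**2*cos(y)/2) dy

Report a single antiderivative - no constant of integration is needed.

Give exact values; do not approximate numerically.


Step 1. Substitute u = sin(y), turning ∫(sin(y)**2*cos(y)/2) dy into ∫(u**2/2) du: now ∫(u**2/2) du.
Step 2. Evaluate the standard form: now u**3/6.
Step 3. Substitute back u = sin(y): now sin(y)**3/6.
Answer: sin(y)**3/6.


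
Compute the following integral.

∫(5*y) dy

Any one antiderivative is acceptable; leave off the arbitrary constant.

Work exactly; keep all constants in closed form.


Answer: 5*y**2/2.


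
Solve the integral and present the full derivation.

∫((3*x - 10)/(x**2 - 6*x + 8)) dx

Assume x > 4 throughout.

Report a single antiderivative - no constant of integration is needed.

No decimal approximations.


Step 1. Decompose ∫((3*x - 10)/(x**2 - 6*x + 8)) dx by partial fractions, (3*x - 10)/(x**2 - 6*x + 8) = 2/(x - 2) + 1/(x - 4): now ∫(1/(x - 4)) dx + ∫(2/(x - 2)) dx.
Step 2. Evaluate the standard form [assuming x > 4]: now log(x - 4) + ∫(2/(x - 2)) dx.
Step 3. Evaluate the standard form [assuming x > 2]: now log(x - 4) + 2*log(x - 2).
Answer: log(x - 4) + 2*log(x - 2).


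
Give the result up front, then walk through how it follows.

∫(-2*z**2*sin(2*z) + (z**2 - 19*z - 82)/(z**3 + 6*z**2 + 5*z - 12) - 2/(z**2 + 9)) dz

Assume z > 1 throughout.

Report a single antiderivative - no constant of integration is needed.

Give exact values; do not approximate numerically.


The answer is z**2*cos(2*z) - z*sin(2*z) - 5*log(z - 1) + 4*log(z + 3) + 2*log(z + 4) - cos(2*z)/2 - 2*atan(z/3)/3.
Step 1. Rewrite: now ∫(-2*z**2*sin(2*z)) dz + ∫((z**2 - 19*z - 82)/(z**3 + 6*z**2 + 5*z - 12)) dz + ∫(-2/(z**2 + 9)) dz.
Step 2. Decompose ∫((z**2 - 19*z - 82)/(z**3 + 6*z**2 + 5*z - 12)) dz by partial fractions, (z**2 - 19*z - 82)/(z**3 + 6*z**2 + 5*z - 12) = 2/(z + 4) + 4/(z + 3) - 5/(z - 1): now ∫(-2*z**2*sin(2*z)) dz + ∫(-5/(z - 1)) dz + ∫(4/(z + 3)) dz + ∫(2/(z + 4)) dz + ∫(-2/(z**2 + 9)) dz.
Step 3. Evaluate the standard form [assuming z > 1]: now -5*log(z - 1) + ∫(-2*z**2*sin(2*z)) dz + ∫(4/(z + 3)) dz + ∫(2/(z + 4)) dz + ∫(-2/(z**2 + 9)) dz.
Step 4. Evaluate the standard form [assuming z > -4]: now -5*log(z - 1) + 2*log(z + 4) + ∫(-2*z**2*sin(2*z)) dz + ∫(4/(z + 3)) dz + ∫(-2/(z**2 + 9)) dz.
Step 5. Evaluate the standard form [assuming z > -3]: now -5*log(z - 1) + 4*log(z + 3) + 2*log(z + 4) + ∫(-2*z**2*sin(2*z)) dz + ∫(-2/(z**2 + 9)) dz.
Step 6. Evaluate the standard form: now -5*log(z - 1) + 4*log(z + 3) + 2*log(z + 4) - 2*atan(z/3)/3 + ∫(-2*z**2*sin(2*z)) dz.
Step 7. Integrate ∫(-2*z**2*sin(2*z)) dz by parts with u = z**2, dv = (-2*sin(2*z)) dz, so v = cos(2*z): now z**2*cos(2*z) - 5*log(z - 1) + 4*log(z + 3) + 2*log(z + 4) - 2*atan(z/3)/3 + ∫(-2*z*cos(2*z)) dz.
Step 8. Integrate ∫(-2*z*cos(2*z)) dz by parts with u = z, dv = (-2*cos(2*z)) dz, so v = -sin(2*z): now z**2*cos(2*z) - z*sin(2*z) - 5*log(z - 1) + 4*log(z + 3) + 2*log(z + 4) - 2*atan(z/3)/3 + ∫(sin(2*z)) dz.
Step 9. Evaluate the standard form: now z**2*cos(2*z) - z*sin(2*z) - 5*log(z - 1) + 4*log(z + 3) + 2*log(z + 4) - cos(2*z)/2 - 2*atan(z/3)/3.
Answer: z**2*cos(2*z) - z*sin(2*z) - 5*log(z - 1) + 4*log(z + 3) + 2*log(z + 4) - cos(2*z)/2 - 2*atan(z/3)/3.


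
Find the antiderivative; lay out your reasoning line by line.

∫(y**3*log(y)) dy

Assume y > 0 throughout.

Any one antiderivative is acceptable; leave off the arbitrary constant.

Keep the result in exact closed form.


Step 1. Integrate ∫(y**3*log(y)) dy by parts with u = log(y), dv = (y**3) dy, so v = y**4/4 [assuming y > 0]: now y**4*log(y)/4 + ∫(-y**3/4) dy.
Step 2. Evaluate the standard form: now y**4*log(y)/4 - y**4/16.
Answer: y**4*log(y)/4 - y**4/16.


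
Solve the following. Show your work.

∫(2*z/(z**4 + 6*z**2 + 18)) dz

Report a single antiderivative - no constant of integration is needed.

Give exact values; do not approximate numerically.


Step 1. Substitute u = z**2 + 3, turning ∫(2*z/(z**4 + 6*z**2 + 18)) dz into ∫(1/(u**2 + 9)) du: now ∫(1/(u**2 + 9)) du.
Step 2. Evaluate the standard form: now atan(u/3)/3.
Step 3. Substitute back u = z**2 + 3: now atan(z**2/3 + 1)/3.
Answer: atan(z**2/3 + 1)/3.


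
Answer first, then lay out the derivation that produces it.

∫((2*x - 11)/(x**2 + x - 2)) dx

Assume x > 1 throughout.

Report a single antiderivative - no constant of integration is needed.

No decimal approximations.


The answer is -3*log(x - 1) + 5*log(x + 2).
Step 1. Decompose ∫((2*x - 11)/(x**2 + x - 2)) dx by partial fractions, (2*x - 11)/(x**2 + x - 2) = 5/(x + 2) - 3/(x - 1): now ∫(-3/(x - 1)) dx + ∫(5/(x + 2)) dx.
Step 2. Evaluate the standard form [assuming x > -2]: now 5*log(x + 2) + ∫(-3/(x - 1)) dx.
Step 3. Evaluate the standard form [assuming x > 1]: now -3*log(x - 1) + 5*log(x + 2).
Answer: -3*log(x - 1) + 5*log(x + 2).


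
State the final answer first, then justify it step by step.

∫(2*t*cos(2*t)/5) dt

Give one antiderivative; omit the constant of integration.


The answer is t*sin(2*t)/5 + cos(2*t)/10.
Step 1. Integrate ∫(2*t*cos(2*t)/5) dt by parts with u = t, dv = (2*cos(2*t)/5) dt, so v = sin(2*t)/5: now t*sin(2*t)/5 + ∫(-sin(2*t)/5) dt.
Step 2. Evaluate the standard form: now t*sin(2*t)/5 + cos(2*t)/10.
Answer: t*sin(2*t)/5 + cos(2*t)/10.


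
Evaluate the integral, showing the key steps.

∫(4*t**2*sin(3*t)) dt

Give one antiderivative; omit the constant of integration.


Step 1. Integrate ∫(4*t**2*sin(3*t)) dt by parts with u = t**2, dv = (4*sin(3*t)) dt, so v = -4*cos(3*t)/3: now -4*t**2*cos(3*t)/3 + ∫(8*t*cos(3*t)/3) dt.
Step 2. Integrate ∫(8*t*cos(3*t)/3) dt by parts with u = t, dv = (8*cos(3*t)/3) dt, so v = 8*sin(3*t)/9: now -4*t**2*cos(3*t)/3 + 8*t*sin(3*t)/9 + ∫(-8*sin(3*t)/9) dt.
Step 3. Evaluate the standard form: now -4*t**2*cos(3*t)/3 + 8*t*sin(3*t)/9 + 8*cos(3*t)/27.
Answer: -4*t**2*cos(3*t)/3 + 8*t*sin(3*t)/9 + 8*cos(3*t)/27.


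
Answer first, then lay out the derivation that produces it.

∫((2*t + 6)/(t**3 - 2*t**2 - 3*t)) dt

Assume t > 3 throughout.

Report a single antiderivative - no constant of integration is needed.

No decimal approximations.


The answer is -2*log(t) + log(t - 3) + log(t + 1).
Step 1. Decompose ∫((2*t + 6)/(t**3 - 2*t**2 - 3*t)) dt by partial fractions, (2*t + 6)/(t**3 - 2*t**2 - 3*t) = 1/(t + 1) + 1/(t - 3) - 2/t: now ∫(-2/t) dt + ∫(1/(t - 3)) dt + ∫(1/(t + 1)) dt.
Step 2. Evaluate the standard form [assuming t > 3]: now log(t - 3) + ∫(-2/t) dt + ∫(1/(t + 1)) dt.
Step 3. Evaluate the standard form [assuming t > -1]: now log(t - 3) + log(t + 1) + ∫(-2/t) dt.
Step 4. Evaluate the standard form [assuming t > 0]: now -2*log(t) + log(t - 3) + log(t + 1).
Answer: -2*log(t) + log(t - 3) + log(t + 1).


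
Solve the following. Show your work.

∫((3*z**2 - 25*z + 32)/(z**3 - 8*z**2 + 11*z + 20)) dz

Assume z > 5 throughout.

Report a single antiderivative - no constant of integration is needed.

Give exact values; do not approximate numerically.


Step 1. Decompose ∫((3*z**2 - 25*z + 32)/(z**3 - 8*z**2 + 11*z + 20)) dz by partial fractions, (3*z**2 - 25*z + 32)/(z**3 - 8*z**2 + 11*z + 20) = 2/(z + 1) + 4/(z - 4) - 3/(z - 5): now ∫(-3/(z - 5)) dz + ∫(4/(z - 4)) dz + ∫(2/(z + 1)) dz.
Step 2. Evaluate the standard form [assuming z > -1]: now 2*log(z + 1) + ∫(-3/(z - 5)) dz + ∫(4/(z - 4)) dz.
Step 3. Evaluate the standard form [assuming z > 4]: now 4*log(z - 4) + 2*log(z + 1) + ∫(-3/(z - 5)) dz.
Step 4. Evaluate the standard form [assuming z > 5]: now -3*log(z - 5) + 4*log(z - 4) + 2*log(z + 1).
Answer: -3*log(z - 5) + 4*log(z - 4) + 2*log(z + 1).


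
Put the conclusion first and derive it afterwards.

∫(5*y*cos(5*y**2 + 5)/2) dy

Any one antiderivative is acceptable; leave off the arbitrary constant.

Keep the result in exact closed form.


The answer is sin(5*y**2 + 5)/4.
Step 1. Substitute u = y**2 + 1, turning ∫(5*y*cos(5*y**2 + 5)/2) dy into ∫(5*cos(5*u)/4) du: now ∫(5*cos(5*u)/4) du.
Step 2. Evaluate the standard form: now sin(5*u)/4.
Step 3. Substitute back u = y**2 + 1: now sin(5*y**2 + 5)/4.
Answer: sin(5*y**2 + 5)/4.


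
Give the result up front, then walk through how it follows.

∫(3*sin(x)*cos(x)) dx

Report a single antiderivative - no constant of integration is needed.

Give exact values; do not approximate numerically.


The answer is 3*sin(x)**2/2.
Step 1. Substitute u = sin(x), turning ∫(3*sin(x)*cos(x)) dx into ∫(3*u) du: now ∫(3*u) du.
Step 2. Evaluate the standard form: now 3*u**2/2.
Step 3. Substitute back u = sin(x): now 3*sin(x)**2/2.
Answer: 3*sin(x)**2/2.


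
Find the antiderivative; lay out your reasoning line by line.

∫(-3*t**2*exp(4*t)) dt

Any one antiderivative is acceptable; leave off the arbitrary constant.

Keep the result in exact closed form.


Step 1. Integrate ∫(-3*t**2*exp(4*t)) dt by parts with u = t**2, dv = (-3*exp(4*t)) dt, so v = -3*exp(4*t)/4: now -3*t**2*exp(4*t)/4 + ∫(3*t*exp(4*t)/2) dt.
Step 2. Integrate ∫(3*t*exp(4*t)/2) dt by parts with u = t, dv = (3*exp(4*t)/2) dt, so v = 3*exp(4*t)/8: now -3*t**2*exp(4*t)/4 + 3*t*exp(4*t)/8 + ∫(-3*exp(4*t)/8) dt.
Step 3. Evaluate the standard form: now -3*t**2*exp(4*t)/4 + 3*t*exp(4*t)/8 - 3*exp(4*t)/32.
Answer: -3*t**2*exp(4*t)/4 + 3*t*exp(4*t)/8 - 3*exp(4*t)/32.


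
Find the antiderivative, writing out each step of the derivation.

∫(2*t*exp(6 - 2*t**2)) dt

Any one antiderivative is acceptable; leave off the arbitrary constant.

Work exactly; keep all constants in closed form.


Step 1. Substitute u = t**2 - 3, turning ∫(2*t*exp(6 - 2*t**2)) dt into ∫(exp(-2*u)) du: now ∫(exp(-2*u)) du.
Step 2. Evaluate the standard form: now -exp(-2*u)/2.
Step 3. Substitute back u = t**2 - 3: now -exp(6 - 2*t**2)/2.
Answer: -exp(6 - 2*t**2)/2.


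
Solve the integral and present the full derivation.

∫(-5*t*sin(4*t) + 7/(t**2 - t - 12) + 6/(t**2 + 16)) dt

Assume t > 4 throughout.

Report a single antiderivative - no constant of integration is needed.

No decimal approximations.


Step 1. Rewrite: now ∫(-5*t*sin(4*t)) dt + ∫(6/(t**2 + 16)) dt + ∫(7/(t**2 - t - 12)) dt.
Step 2. Evaluate the standard form: now 3*atan(t/4)/2 + ∫(-5*t*sin(4*t)) dt + ∫(7/(t**2 - t - 12)) dt.
Step 3. Decompose ∫(7/(t**2 - t - 12)) dt by partial fractions, 7/(t**2 - t - 12) = -1/(t + 3) + 1/(t - 4): now 3*atan(t/4)/2 + ∫(-5*t*sin(4*t)) dt + ∫(1/(t - 4)) dt + ∫(-1/(t + 3)) dt.
Step 4. Evaluate the standard form [assuming t > 4]: now log(t - 4) + 3*atan(t/4)/2 + ∫(-5*t*sin(4*t)) dt + ∫(-1/(t + 3)) dt.
Step 5. Evaluate the standard form [assuming t > -3]: now log(t - 4) - log(t + 3) + 3*atan(t/4)/2 + ∫(-5*t*sin(4*t)) dt.
Step 6. Integrate ∫(-5*t*sin(4*t)) dt by parts with u = t, dv = (-5*sin(4*t)) dt, so v = 5*cos(4*t)/4: now 5*t*cos(4*t)/4 + log(t - 4) - log(t + 3) + 3*atan(t/4)/2 + ∫(-5*cos(4*t)/4) dt.
Step 7. Evaluate the standard form: now 5*t*cos(4*t)/4 + log(t - 4) - log(t + 3) - 5*sin(4*t)/16 + 3*atan(t/4)/2.
Answer: 5*t*cos(4*t)/4 + log(t - 4) - log(t + 3) - 5*sin(4*t)/16 + 3*atan(t/4)/2.


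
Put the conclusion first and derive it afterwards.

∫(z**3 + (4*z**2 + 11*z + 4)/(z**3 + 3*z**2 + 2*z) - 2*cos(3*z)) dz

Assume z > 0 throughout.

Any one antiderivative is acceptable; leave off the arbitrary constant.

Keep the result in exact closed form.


The answer is z**4/4 + 2*log(z) + 3*log(z + 1) - log(z + 2) - 2*sin(3*z)/3.
Step 1. Rewrite: now ∫(z**3) dz + ∫((4*z**2 + 11*z + 4)/(z**3 + 3*z**2 + 2*z)) dz + ∫(-2*cos(3*z)) dz.
Step 2. Decompose ∫((4*z**2 + 11*z + 4)/(z**3 + 3*z**2 + 2*z)) dz by partial fractions, (4*z**2 + 11*z + 4)/(z**3 + 3*z**2 + 2*z) = -1/(z + 2) + 3/(z + 1) + 2/z: now ∫(2/z) dz + ∫(z**3) dz + ∫(3/(z + 1)) dz + ∫(-1/(z + 2)) dz + ∫(-2*cos(3*z)) dz.
Step 3. Evaluate the standard form [assuming z > -1]: now 3*log(z + 1) + ∫(2/z) dz + ∫(z**3) dz + ∫(-1/(z + 2)) dz + ∫(-2*cos(3*z)) dz.
Step 4. Evaluate the standard form [assuming z > 0]: now 2*log(z) + 3*log(z + 1) + ∫(z**3) dz + ∫(-1/(z + 2)) dz + ∫(-2*cos(3*z)) dz.
Step 5. Evaluate the standard form [assuming z > -2]: now 2*log(z) + 3*log(z + 1) - log(z + 2) + ∫(z**3) dz + ∫(-2*cos(3*z)) dz.
Step 6. Evaluate the standard form: now z**4/4 + 2*log(z) + 3*log(z + 1) - log(z + 2) + ∫(-2*cos(3*z)) dz.
Step 7. Evaluate the standard form: now z**4/4 + 2*log(z) + 3*log(z + 1) - log(z + 2) - 2*sin(3*z)/3.
Answer: z**4/4 + 2*log(z) + 3*log(z + 1) - log(z + 2) - 2*sin(3*z)/3.


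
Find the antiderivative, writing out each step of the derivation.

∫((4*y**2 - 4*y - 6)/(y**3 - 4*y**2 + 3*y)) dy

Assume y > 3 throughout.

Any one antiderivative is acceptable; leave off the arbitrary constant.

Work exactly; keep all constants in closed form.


Step 1. Decompose ∫((4*y**2 - 4*y - 6)/(y**3 - 4*y**2 + 3*y)) dy by partial fractions, (4*y**2 - 4*y - 6)/(y**3 - 4*y**2 + 3*y) = 3/(y - 1) + 3/(y - 3) - 2/y: now ∫(-2/y) dy + ∫(3/(y - 3)) dy + ∫(3/(y - 1)) dy.
Step 2. Evaluate the standard form [assuming y > 3]: now 3*log(y - 3) + ∫(-2/y) dy + ∫(3/(y - 1)) dy.
Step 3. Evaluate the standard form [assuming y > 0]: now -2*log(y) + 3*log(y - 3) + ∫(3/(y - 1)) dy.
Step 4. Evaluate the standard form [assuming y > 1]: now -2*log(y) + 3*log(y - 3) + 3*log(y - 1).
Answer: -2*log(y) + 3*log(y - 3) + 3*log(y - 1).


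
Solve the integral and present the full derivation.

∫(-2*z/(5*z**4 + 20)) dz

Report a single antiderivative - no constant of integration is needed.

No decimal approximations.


Step 1. Substitute u = z**2, turning ∫(-2*z/(5*z**4 + 20)) dz into ∫(-1/(5*(u**2 + 4))) du: now ∫(-1/(5*(u**2 + 4))) du.
Step 2. Evaluate the standard form: now -atan(u/2)/10.
Step 3. Substitute back u = z**2: now -atan(z**2/2)/10.
Answer: -atan(z**2/2)/10.


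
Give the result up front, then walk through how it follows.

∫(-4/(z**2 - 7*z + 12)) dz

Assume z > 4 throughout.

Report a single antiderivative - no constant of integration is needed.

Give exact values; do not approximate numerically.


The answer is -4*log(z - 4) + 4*log(z - 3).
Step 1. Decompose ∫(-4/(z**2 - 7*z + 12)) dz by partial fractions, -4/(z**2 - 7*z + 12) = 4/(z - 3) - 4/(z - 4): now ∫(-4/(z - 4)) dz + ∫(4/(z - 3)) dz.
Step 2. Evaluate the standard form [assuming z > 3]: now 4*log(z - 3) + ∫(-4/(z - 4)) dz.
Step 3. Evaluate the standard form [assuming z > 4]: now -4*log(z - 4) + 4*log(z - 3).
Answer: -4*log(z - 4) + 4*log(z - 3).


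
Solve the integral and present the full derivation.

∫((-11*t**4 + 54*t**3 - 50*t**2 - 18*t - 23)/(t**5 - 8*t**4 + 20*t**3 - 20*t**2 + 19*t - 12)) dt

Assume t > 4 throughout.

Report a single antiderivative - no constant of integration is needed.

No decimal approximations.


Step 1. Decompose ∫((-11*t**4 + 54*t**3 - 50*t**2 - 18*t - 23)/(t**5 - 8*t**4 + 20*t**3 - 20*t**2 + 19*t - 12)) dt by partial fractions, (-11*t**4 + 54*t**3 - 50*t**2 - 18*t - 23)/(t**5 - 8*t**4 + 20*t**3 - 20*t**2 + 19*t - 12) = -4/(t**2 + 1) - 4/(t - 1) - 2/(t - 3) - 5/(t - 4): now ∫(-5/(t - 4)) dt + ∫(-2/(t - 3)) dt + ∫(-4/(t - 1)) dt + ∫(-4/(t**2 + 1)) dt.
Step 2. Evaluate the standard form [assuming t > 1]: now -4*log(t - 1) + ∫(-5/(t - 4)) dt + ∫(-2/(t - 3)) dt + ∫(-4/(t**2 + 1)) dt.
Step 3. Evaluate the standard form [assuming t > 3]: now -2*log(t - 3) - 4*log(t - 1) + ∫(-5/(t - 4)) dt + ∫(-4/(t**2 + 1)) dt.
Step 4. Evaluate the standard form [assuming t > 4]: now -5*log(t - 4) - 2*log(t - 3) - 4*log(t - 1) + ∫(-4/(t**2 + 1)) dt.
Step 5. Evaluate the standard form: now -5*log(t - 4) - 2*log(t - 3) - 4*log(t - 1) - 4*atan(t).
Answer: -5*log(t - 4) - 2*log(t - 3) - 4*log(t - 1) - 4*atan(t).


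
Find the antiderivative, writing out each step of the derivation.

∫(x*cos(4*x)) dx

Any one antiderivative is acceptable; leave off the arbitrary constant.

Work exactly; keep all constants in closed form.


Step 1. Integrate ∫(x*cos(4*x)) dx by parts with u = x, dv = (cos(4*x)) dx, so v = sin(4*x)/4: now x*sin(4*x)/4 + ∫(-sin(4*x)/4) dx.
Step 2. Evaluate the standard form: now x*sin(4*x)/4 + cos(4*x)/16.
Answer: x*sin(4*x)/4 + cos(4*x)/16.


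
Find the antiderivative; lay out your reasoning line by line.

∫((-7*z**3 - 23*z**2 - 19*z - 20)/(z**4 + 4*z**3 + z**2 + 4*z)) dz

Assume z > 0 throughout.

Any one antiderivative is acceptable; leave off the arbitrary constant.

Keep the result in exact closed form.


Step 1. Decompose ∫((-7*z**3 - 23*z**2 - 19*z - 20)/(z**4 + 4*z**3 + z**2 + 4*z)) dz by partial fractions, (-7*z**3 - 23*z**2 - 19*z - 20)/(z**4 + 4*z**3 + z**2 + 4*z) = -3/(z**2 + 1) - 2/(z + 4) - 5/z: now ∫(-5/z) dz + ∫(-2/(z + 4)) dz + ∫(-3/(z**2 + 1)) dz.
Step 2. Evaluate the standard form [assuming z > -4]: now -2*log(z + 4) + ∫(-5/z) dz + ∫(-3/(z**2 + 1)) dz.
Step 3. Evaluate the standard form [assuming z > 0]: now -5*log(z) - 2*log(z + 4) + ∫(-3/(z**2 + 1)) dz.
Step 4. Evaluate the standard form: now -5*log(z) - 2*log(z + 4) - 3*atan(z).
Answer: -5*log(z) - 2*log(z + 4) - 3*atan(z).


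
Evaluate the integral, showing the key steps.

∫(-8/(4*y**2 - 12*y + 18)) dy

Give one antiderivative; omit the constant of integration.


Step 1. Substitute u = 3 - 2*y, turning ∫(-8/(4*y**2 - 12*y + 18)) dy into ∫(4/(u**2 + 9)) du: now ∫(4/(u**2 + 9)) du.
Step 2. Evaluate the standard form: now 4*atan(u/3)/3.
Step 3. Substitute back u = 3 - 2*y: now -4*atan(2*y/3 - 1)/3.
Answer: -4*atan(2*y/3 - 1)/3.


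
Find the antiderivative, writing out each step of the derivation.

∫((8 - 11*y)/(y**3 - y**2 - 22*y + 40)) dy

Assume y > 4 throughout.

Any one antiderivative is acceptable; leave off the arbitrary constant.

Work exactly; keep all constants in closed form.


Step 1. Decompose ∫((8 - 11*y)/(y**3 - y**2 - 22*y + 40)) dy by partial fractions, (8 - 11*y)/(y**3 - y**2 - 22*y + 40) = 1/(y + 5) + 1/(y - 2) - 2/(y - 4): now ∫(-2/(y - 4)) dy + ∫(1/(y - 2)) dy + ∫(1/(y + 5)) dy.
Step 2. Evaluate the standard form [assuming y > 4]: now -2*log(y - 4) + ∫(1/(y - 2)) dy + ∫(1/(y + 5)) dy.
Step 3. Evaluate the standard form [assuming y > 2]: now -2*log(y - 4) + log(y - 2) + ∫(1/(y + 5)) dy.
Step 4. Evaluate the standard form [assuming y > -5]: now -2*log(y - 4) + log(y - 2) + log(y + 5).
Answer: -2*log(y - 4) + log(y - 2) + log(y + 5).


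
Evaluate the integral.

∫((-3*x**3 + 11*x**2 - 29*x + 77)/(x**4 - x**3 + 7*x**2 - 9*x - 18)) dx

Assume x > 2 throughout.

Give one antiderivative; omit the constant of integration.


Answer: log(x - 2) - 4*log(x + 1) + 2*atan(x/3)/3.


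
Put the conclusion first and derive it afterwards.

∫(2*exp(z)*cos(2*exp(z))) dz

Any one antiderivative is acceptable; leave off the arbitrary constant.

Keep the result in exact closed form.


The answer is sin(2*exp(z)).
Step 1. Substitute u = exp(z), turning ∫(2*exp(z)*cos(2*exp(z))) dz into ∫(2*cos(2*u)) du: now ∫(2*cos(2*u)) du.
Step 2. Evaluate the standard form: now sin(2*u).
Step 3. Substitute back u = exp(z): now sin(2*exp(z)).
Answer: sin(2*exp(z)).


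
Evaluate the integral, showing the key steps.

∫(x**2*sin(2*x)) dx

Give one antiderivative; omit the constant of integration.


Step 1. Integrate ∫(x**2*sin(2*x)) dx by parts with u = x**2, dv = (sin(2*x)) dx, so v = -cos(2*x)/2: now -x**2*cos(2*x)/2 + ∫(x*cos(2*x)) dx.
Step 2. Integrate ∫(x*cos(2*x)) dx by parts with u = x, dv = (cos(2*x)) dx, so v = sin(2*x)/2: now -x**2*cos(2*x)/2 + x*sin(2*x)/2 + ∫(-sin(2*x)/2) dx.
Step 3. Evaluate the standard form: now -x**2*cos(2*x)/2 + x*sin(2*x)/2 + cos(2*x)/4.
Answer: -x**2*cos(2*x)/2 + x*sin(2*x)/2 + cos(2*x)/4.


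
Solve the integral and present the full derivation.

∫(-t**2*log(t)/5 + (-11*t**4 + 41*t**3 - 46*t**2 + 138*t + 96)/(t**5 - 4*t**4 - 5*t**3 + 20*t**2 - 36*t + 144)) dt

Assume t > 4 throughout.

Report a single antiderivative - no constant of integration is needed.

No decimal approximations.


Step 1. Rewrite: now ∫(-t**2*log(t)/5) dt + ∫((-11*t**4 + 41*t**3 - 46*t**2 + 138*t + 96)/(t**5 - 4*t**4 - 5*t**3 + 20*t**2 - 36*t + 144)) dt.
Step 2. Decompose ∫((-11*t**4 + 41*t**3 - 46*t**2 + 138*t + 96)/(t**5 - 4*t**4 - 5*t**3 + 20*t**2 - 36*t + 144)) dt by partial fractions, (-11*t**4 + 41*t**3 - 46*t**2 + 138*t + 96)/(t**5 - 4*t**4 - 5*t**3 + 20*t**2 - 36*t + 144) = 2/(t**2 + 4) - 5/(t + 3) - 4/(t - 3) - 2/(t - 4): now ∫(-t**2*log(t)/5) dt + ∫(-2/(t - 4)) dt + ∫(-4/(t - 3)) dt + ∫(-5/(t + 3)) dt + ∫(2/(t**2 + 4)) dt.
Step 3. Evaluate the standard form [assuming t > -3]: now -5*log(t + 3) + ∫(-t**2*log(t)/5) dt + ∫(-2/(t - 4)) dt + ∫(-4/(t - 3)) dt + ∫(2/(t**2 + 4)) dt.
Step 4. Evaluate the standard form [assuming t > 3]: now -4*log(t - 3) - 5*log(t + 3) + ∫(-t**2*log(t)/5) dt + ∫(-2/(t - 4)) dt + ∫(2/(t**2 + 4)) dt.
Step 5. Evaluate the standard form [assuming t > 4]: now -2*log(t - 4) - 4*log(t - 3) - 5*log(t + 3) + ∫(-t**2*log(t)/5) dt + ∫(2/(t**2 + 4)) dt.
Step 6. Evaluate the standard form: now -2*log(t - 4) - 4*log(t - 3) - 5*log(t + 3) + atan(t/2) + ∫(-t**2*log(t)/5) dt.
Step 7. Integrate ∫(-t**2*log(t)/5) dt by parts with u = log(t), dv = (-t**2/5) dt, so v = -t**3/15 [assuming t > 0]: now -t**3*log(t)/15 - 2*log(t - 4) - 4*log(t - 3) - 5*log(t + 3) + atan(t/2) + ∫(t**2/15) dt.
Step 8. Evaluate the standard form: now -t**3*log(t)/15 + t**3/45 - 2*log(t - 4) - 4*log(t - 3) - 5*log(t + 3) + atan(t/2).
Answer: -t**3*log(t)/15 + t**3/45 - 2*log(t - 4) - 4*log(t - 3) - 5*log(t + 3) + atan(t/2).
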